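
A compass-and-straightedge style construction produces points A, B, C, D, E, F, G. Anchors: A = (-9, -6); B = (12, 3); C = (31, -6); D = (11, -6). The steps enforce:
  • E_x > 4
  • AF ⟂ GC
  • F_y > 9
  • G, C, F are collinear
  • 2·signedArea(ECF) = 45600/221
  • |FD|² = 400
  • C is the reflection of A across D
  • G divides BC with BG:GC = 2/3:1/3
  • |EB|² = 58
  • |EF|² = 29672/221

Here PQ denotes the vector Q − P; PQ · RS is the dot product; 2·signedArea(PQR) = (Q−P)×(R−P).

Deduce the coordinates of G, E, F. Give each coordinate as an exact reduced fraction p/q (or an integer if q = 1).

1. G_x = 74/3  [G divides BC with BG:GC = 2/3:1/3]
2. G_y = -3  [G divides BC with BG:GC = 2/3:1/3]
   → G = (74/3, -3)
3. F_x = -369/221  [G, C, F are collinear ∩ AF ⟂ GC]
4. F_y = 2094/221  [G, C, F are collinear ∩ AF ⟂ GC]
   → F = (-369/221, 2094/221)
5. E_x = 5  [line -3420/221·x + -7220/221·y + 17100/221 = 0 ∩ |EF|² = 29672/221]
6. E_y = 0  [line -3420/221·x + -7220/221·y + 17100/221 = 0 ∩ |EF|² = 29672/221]
   → E = (5, 0)

E = (5, 0)
F = (-369/221, 2094/221)
G = (74/3, -3)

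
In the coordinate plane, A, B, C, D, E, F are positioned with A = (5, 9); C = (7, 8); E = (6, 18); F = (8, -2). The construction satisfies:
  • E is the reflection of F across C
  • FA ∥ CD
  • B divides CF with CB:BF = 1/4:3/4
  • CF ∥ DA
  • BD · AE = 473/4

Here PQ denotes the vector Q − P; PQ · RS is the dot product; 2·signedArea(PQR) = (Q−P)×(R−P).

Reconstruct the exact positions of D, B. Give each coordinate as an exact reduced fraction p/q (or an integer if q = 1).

1. D_x = 4  [CF ∥ DA ∩ FA ∥ CD]
2. D_y = 19  [CF ∥ DA ∩ FA ∥ CD]
   → D = (4, 19)
3. B_x = 29/4  [B divides CF with CB:BF = 1/4:3/4]
4. B_y = 11/2  [B divides CF with CB:BF = 1/4:3/4]
   → B = (29/4, 11/2)

B = (29/4, 11/2)
D = (4, 19)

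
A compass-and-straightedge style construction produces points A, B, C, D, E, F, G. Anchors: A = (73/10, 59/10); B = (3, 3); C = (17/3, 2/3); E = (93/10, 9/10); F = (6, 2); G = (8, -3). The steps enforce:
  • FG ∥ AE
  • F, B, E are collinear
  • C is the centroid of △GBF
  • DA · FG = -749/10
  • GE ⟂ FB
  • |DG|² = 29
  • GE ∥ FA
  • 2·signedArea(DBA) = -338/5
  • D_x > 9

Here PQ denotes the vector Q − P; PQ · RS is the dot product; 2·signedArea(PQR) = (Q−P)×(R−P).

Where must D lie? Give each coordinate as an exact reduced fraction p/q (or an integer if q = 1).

D = (10, -8)

1. D_x = 10  [DA · FG = -749/10 ∩ 2·signedArea(DBA) = -338/5]
2. D_y = -8  [DA · FG = -749/10 ∩ 2·signedArea(DBA) = -338/5]
   → D = (10, -8)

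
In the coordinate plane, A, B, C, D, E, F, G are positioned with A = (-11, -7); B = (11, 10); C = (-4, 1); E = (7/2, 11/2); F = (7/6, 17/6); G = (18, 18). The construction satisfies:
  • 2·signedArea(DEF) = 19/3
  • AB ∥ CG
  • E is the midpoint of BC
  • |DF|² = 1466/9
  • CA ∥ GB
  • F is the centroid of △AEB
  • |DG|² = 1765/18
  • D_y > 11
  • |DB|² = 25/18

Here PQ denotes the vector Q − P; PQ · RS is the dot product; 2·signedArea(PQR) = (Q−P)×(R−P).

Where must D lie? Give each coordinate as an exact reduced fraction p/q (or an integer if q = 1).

D = (65/6, 67/6)

1. D_x = 65/6  [line 8/3·x + -7/3·y + -17/6 = 0 ∩ |DB|² = 25/18]
2. D_y = 67/6  [line 8/3·x + -7/3·y + -17/6 = 0 ∩ |DB|² = 25/18]
   → D = (65/6, 67/6)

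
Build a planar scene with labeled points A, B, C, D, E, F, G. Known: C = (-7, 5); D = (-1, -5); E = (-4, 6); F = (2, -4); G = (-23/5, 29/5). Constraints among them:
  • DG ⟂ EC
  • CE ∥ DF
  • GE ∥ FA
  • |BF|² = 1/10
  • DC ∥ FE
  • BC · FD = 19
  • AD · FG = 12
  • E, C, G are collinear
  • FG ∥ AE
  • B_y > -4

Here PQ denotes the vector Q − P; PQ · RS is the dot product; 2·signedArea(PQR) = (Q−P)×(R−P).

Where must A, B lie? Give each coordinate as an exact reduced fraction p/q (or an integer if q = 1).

1. A_x = 13/5  [FG ∥ AE ∩ GE ∥ FA]
2. A_y = -19/5  [FG ∥ AE ∩ GE ∥ FA]
   → A = (13/5, -19/5)
3. B_x = 23/10  [line 3·x + 1·y + -3 = 0 ∩ |BF|² = 1/10]
4. B_y = -39/10  [line 3·x + 1·y + -3 = 0 ∩ |BF|² = 1/10]
   → B = (23/10, -39/10)

A = (13/5, -19/5)
B = (23/10, -39/10)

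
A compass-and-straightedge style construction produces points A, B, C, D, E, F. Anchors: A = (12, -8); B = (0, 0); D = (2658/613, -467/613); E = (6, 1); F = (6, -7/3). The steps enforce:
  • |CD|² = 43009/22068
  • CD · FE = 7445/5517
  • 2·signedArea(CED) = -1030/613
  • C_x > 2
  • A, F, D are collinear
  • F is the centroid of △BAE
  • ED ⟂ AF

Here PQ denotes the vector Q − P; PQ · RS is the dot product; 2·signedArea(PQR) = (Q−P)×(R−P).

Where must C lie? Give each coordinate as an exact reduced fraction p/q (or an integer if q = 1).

1. C_x = 3  [2·signedArea(CED) = -1030/613 ∩ CD · FE = 7445/5517]
2. C_y = -7/6  [2·signedArea(CED) = -1030/613 ∩ CD · FE = 7445/5517]
   → C = (3, -7/6)

C = (3, -7/6)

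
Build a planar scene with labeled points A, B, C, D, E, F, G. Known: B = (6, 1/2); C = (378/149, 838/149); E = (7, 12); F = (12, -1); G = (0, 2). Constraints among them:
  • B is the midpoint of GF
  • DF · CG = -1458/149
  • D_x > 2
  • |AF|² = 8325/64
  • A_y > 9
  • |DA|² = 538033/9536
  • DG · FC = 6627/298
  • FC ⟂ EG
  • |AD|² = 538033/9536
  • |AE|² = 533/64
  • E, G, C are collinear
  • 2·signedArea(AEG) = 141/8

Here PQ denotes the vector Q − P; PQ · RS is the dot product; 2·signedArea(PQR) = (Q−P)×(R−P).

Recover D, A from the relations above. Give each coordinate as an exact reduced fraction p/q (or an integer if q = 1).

1. D_x = 424/149  [DF · CG = -1458/149 ∩ DG · FC = 6627/298]
2. D_y = 807/298  [DF · CG = -1458/149 ∩ DG · FC = 6627/298]
   → D = (424/149, 807/298)
3. A_x = 27/4  [line 10·x + -7·y + -29/8 = 0 ∩ |DA|² = 538033/9536]
4. A_y = 73/8  [line 10·x + -7·y + -29/8 = 0 ∩ |DA|² = 538033/9536]
   → A = (27/4, 73/8)

A = (27/4, 73/8)
D = (424/149, 807/298)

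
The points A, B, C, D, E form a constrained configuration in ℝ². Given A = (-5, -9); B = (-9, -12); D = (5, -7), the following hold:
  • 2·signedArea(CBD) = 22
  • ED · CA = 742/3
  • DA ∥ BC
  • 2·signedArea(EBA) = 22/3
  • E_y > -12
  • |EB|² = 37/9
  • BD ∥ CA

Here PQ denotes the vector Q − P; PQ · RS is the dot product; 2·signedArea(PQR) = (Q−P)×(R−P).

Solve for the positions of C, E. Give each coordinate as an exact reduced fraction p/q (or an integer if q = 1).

1. C_x = -19  [BD ∥ CA ∩ DA ∥ BC]
2. C_y = -14  [BD ∥ CA ∩ DA ∥ BC]
   → C = (-19, -14)
3. E_x = -11  [2·signedArea(EBA) = 22/3 ∩ ED · CA = 742/3]
4. E_y = -35/3  [2·signedArea(EBA) = 22/3 ∩ ED · CA = 742/3]
   → E = (-11, -35/3)

C = (-19, -14)
E = (-11, -35/3)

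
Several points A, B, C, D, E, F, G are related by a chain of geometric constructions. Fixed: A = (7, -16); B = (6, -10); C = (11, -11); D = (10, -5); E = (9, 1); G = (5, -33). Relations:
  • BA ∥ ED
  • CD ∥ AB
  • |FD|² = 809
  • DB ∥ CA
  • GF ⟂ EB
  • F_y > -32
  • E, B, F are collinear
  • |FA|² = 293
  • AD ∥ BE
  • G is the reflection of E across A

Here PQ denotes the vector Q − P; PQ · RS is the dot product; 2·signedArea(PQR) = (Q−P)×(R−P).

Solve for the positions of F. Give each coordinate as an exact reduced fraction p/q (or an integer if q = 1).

1. F_x = 6/65  [E, B, F are collinear ∩ GF ⟂ EB]
2. F_y = -2058/65  [E, B, F are collinear ∩ GF ⟂ EB]
   → F = (6/65, -2058/65)

F = (6/65, -2058/65)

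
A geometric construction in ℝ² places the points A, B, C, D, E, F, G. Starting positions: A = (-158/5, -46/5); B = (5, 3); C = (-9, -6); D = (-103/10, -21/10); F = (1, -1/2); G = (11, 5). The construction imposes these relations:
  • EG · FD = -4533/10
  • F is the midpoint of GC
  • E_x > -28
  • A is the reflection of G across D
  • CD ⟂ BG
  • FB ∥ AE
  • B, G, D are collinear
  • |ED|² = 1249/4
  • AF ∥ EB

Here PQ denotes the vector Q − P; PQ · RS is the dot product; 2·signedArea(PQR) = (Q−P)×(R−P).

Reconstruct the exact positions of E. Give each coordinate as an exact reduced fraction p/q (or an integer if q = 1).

E = (-138/5, -57/10)

1. E_x = -138/5  [AF ∥ EB ∩ FB ∥ AE]
2. E_y = -57/10  [AF ∥ EB ∩ FB ∥ AE]
   → E = (-138/5, -57/10)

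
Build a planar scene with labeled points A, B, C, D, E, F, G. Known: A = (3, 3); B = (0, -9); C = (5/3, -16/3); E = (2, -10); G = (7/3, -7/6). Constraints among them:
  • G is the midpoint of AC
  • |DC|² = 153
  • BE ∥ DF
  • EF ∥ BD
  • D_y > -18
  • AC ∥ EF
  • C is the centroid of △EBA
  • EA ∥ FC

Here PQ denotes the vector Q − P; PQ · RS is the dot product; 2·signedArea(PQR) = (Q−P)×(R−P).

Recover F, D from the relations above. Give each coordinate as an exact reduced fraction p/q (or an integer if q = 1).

1. F_x = 2/3  [EA ∥ FC ∩ AC ∥ EF]
2. F_y = -55/3  [EA ∥ FC ∩ AC ∥ EF]
   → F = (2/3, -55/3)
3. D_x = -4/3  [BE ∥ DF ∩ EF ∥ BD]
4. D_y = -52/3  [BE ∥ DF ∩ EF ∥ BD]
   → D = (-4/3, -52/3)

D = (-4/3, -52/3)
F = (2/3, -55/3)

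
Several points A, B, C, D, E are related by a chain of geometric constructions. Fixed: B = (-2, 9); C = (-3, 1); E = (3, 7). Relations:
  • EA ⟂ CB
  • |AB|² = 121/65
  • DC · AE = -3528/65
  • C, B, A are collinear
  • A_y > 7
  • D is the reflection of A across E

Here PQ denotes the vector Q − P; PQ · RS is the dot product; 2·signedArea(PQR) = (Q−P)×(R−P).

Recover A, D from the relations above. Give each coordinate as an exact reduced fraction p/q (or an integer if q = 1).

1. A_x = -141/65  [C, B, A are collinear ∩ EA ⟂ CB]
2. A_y = 497/65  [C, B, A are collinear ∩ EA ⟂ CB]
   → A = (-141/65, 497/65)
3. D_x = 531/65  [D is the reflection of A across E]
4. D_y = 413/65  [D is the reflection of A across E]
   → D = (531/65, 413/65)

A = (-141/65, 497/65)
D = (531/65, 413/65)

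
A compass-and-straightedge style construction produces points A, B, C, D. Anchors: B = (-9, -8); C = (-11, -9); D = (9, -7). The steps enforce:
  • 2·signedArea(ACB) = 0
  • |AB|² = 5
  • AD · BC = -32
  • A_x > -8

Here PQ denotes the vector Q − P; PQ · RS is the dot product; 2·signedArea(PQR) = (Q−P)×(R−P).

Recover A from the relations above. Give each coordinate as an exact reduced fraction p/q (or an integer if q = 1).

1. A_x = -7  [2·signedArea(ACB) = 0 ∩ AD · BC = -32]
2. A_y = -7  [2·signedArea(ACB) = 0 ∩ AD · BC = -32]
   → A = (-7, -7)

A = (-7, -7)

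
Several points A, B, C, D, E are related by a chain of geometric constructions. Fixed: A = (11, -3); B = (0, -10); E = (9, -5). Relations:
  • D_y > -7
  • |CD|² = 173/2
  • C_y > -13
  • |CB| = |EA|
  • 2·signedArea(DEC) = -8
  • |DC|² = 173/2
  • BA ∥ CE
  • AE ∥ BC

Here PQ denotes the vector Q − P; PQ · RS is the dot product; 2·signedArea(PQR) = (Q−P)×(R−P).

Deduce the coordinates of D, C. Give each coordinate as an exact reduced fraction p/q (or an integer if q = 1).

1. C_x = -2  [BA ∥ CE ∩ AE ∥ BC]
2. C_y = -12  [BA ∥ CE ∩ AE ∥ BC]
   → C = (-2, -12)
3. D_x = 11/2  [line 7·x + -11·y + -110 = 0 ∩ |DC|² = 173/2]
4. D_y = -13/2  [line 7·x + -11·y + -110 = 0 ∩ |DC|² = 173/2]
   → D = (11/2, -13/2)

C = (-2, -12)
D = (11/2, -13/2)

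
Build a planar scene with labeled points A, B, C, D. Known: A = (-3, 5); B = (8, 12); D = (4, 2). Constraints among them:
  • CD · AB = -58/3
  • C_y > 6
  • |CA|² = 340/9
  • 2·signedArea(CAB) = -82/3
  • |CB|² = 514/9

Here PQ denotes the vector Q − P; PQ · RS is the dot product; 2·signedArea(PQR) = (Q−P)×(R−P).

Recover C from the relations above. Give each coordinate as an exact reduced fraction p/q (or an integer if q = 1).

1. C_x = 3  [2·signedArea(CAB) = -82/3 ∩ CD · AB = -58/3]
2. C_y = 19/3  [2·signedArea(CAB) = -82/3 ∩ CD · AB = -58/3]
   → C = (3, 19/3)

C = (3, 19/3)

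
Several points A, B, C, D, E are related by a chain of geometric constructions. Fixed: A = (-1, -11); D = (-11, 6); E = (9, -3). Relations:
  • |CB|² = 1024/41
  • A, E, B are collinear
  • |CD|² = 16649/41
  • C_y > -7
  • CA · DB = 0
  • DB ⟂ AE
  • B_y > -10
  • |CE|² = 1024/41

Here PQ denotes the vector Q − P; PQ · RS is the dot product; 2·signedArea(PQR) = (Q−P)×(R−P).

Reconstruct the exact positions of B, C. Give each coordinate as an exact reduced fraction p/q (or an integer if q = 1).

B = (49/41, -379/41)
C = (209/41, -251/41)

1. B_x = 49/41  [A, E, B are collinear ∩ DB ⟂ AE]
2. B_y = -379/41  [A, E, B are collinear ∩ DB ⟂ AE]
   → B = (49/41, -379/41)
3. C_x = 209/41  [line -500/41·x + 625/41·y + 6375/41 = 0 ∩ |CB|² = 1024/41]
4. C_y = -251/41  [line -500/41·x + 625/41·y + 6375/41 = 0 ∩ |CB|² = 1024/41]
   → C = (209/41, -251/41)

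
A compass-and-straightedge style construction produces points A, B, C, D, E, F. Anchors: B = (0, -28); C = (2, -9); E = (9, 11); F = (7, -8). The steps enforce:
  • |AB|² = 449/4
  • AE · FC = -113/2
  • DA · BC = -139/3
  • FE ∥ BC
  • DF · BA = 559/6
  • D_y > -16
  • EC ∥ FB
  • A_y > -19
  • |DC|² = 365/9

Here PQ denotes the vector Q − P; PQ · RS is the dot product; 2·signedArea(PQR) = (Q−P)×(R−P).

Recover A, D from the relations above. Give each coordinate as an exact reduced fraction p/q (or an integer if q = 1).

A = (7/2, -18)
D = (4/3, -46/3)

1. A_x = 7/2  [line 5·x + 1·y + 1/2 = 0 ∩ |AB|² = 449/4]
2. A_y = -18  [line 5·x + 1·y + 1/2 = 0 ∩ |AB|² = 449/4]
   → A = (7/2, -18)
3. D_x = 4/3  [DA · BC = -139/3 ∩ DF · BA = 559/6]
4. D_y = -46/3  [DA · BC = -139/3 ∩ DF · BA = 559/6]
   → D = (4/3, -46/3)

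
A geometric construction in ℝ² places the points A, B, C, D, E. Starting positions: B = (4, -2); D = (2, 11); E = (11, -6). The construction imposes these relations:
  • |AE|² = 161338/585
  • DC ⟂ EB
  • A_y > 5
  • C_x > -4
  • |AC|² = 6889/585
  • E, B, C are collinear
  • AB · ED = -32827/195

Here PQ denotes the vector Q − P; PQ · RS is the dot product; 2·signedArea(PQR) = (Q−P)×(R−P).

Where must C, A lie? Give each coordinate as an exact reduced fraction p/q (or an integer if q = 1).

1. C_x = -202/65  [E, B, C are collinear ∩ DC ⟂ EB]
2. C_y = 134/65  [E, B, C are collinear ∩ DC ⟂ EB]
   → C = (-202/65, 134/65)
3. A_x = -274/195  [line 9·x + -17·y + 19177/195 = 0 ∩ |AC|² = 6889/585]
4. A_y = 983/195  [line 9·x + -17·y + 19177/195 = 0 ∩ |AC|² = 6889/585]
   → A = (-274/195, 983/195)

A = (-274/195, 983/195)
C = (-202/65, 134/65)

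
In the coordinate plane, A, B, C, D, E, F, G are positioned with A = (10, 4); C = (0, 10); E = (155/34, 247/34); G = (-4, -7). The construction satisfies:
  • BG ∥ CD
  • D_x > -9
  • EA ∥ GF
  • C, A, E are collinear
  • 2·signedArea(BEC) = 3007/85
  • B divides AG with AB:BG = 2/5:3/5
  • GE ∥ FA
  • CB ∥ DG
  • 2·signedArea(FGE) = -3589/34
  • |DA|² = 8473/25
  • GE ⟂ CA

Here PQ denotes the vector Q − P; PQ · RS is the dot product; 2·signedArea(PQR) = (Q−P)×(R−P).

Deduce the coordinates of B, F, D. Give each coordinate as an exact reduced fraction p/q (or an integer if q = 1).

B = (22/5, -2/5)
D = (-42/5, 17/5)
F = (49/34, -349/34)

1. B_x = 22/5  [B divides AG with AB:BG = 2/5:3/5]
2. B_y = -2/5  [B divides AG with AB:BG = 2/5:3/5]
   → B = (22/5, -2/5)
3. F_x = 49/34  [GE ∥ FA ∩ EA ∥ GF]
4. F_y = -349/34  [GE ∥ FA ∩ EA ∥ GF]
   → F = (49/34, -349/34)
5. D_x = -42/5  [CB ∥ DG ∩ BG ∥ CD]
6. D_y = 17/5  [CB ∥ DG ∩ BG ∥ CD]
   → D = (-42/5, 17/5)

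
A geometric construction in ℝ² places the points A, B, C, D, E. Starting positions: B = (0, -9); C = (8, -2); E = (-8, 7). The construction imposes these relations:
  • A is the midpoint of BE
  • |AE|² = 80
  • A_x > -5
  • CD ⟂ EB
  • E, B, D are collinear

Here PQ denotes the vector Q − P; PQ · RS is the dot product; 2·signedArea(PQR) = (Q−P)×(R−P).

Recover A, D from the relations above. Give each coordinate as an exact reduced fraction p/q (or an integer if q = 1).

A = (-4, -1)
D = (-6/5, -33/5)

1. A_x = -4  [A is the midpoint of BE]
2. A_y = -1  [A is the midpoint of BE]
   → A = (-4, -1)
3. D_x = -6/5  [E, B, D are collinear ∩ CD ⟂ EB]
4. D_y = -33/5  [E, B, D are collinear ∩ CD ⟂ EB]
   → D = (-6/5, -33/5)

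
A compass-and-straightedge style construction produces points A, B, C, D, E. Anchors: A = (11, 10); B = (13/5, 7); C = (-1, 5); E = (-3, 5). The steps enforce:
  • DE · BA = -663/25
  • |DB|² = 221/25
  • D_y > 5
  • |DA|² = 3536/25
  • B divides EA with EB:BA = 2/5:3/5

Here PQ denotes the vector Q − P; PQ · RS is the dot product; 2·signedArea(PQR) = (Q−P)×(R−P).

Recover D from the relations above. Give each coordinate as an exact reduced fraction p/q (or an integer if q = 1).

D = (-1/5, 6)

1. D_x = -1/5  [line -42/5·x + -3·y + 408/25 = 0 ∩ |DB|² = 221/25]
2. D_y = 6  [line -42/5·x + -3·y + 408/25 = 0 ∩ |DB|² = 221/25]
   → D = (-1/5, 6)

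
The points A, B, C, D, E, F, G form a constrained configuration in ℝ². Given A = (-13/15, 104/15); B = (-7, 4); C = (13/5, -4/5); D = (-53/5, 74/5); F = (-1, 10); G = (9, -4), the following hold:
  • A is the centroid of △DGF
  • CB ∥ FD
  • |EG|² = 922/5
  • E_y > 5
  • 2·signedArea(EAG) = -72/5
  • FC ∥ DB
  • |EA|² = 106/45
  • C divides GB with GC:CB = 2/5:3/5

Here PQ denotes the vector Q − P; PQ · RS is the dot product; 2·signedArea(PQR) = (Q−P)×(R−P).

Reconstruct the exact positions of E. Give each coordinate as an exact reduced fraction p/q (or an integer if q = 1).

1. E_x = -4/5  [line 164/15·x + 148/15·y + -668/15 = 0 ∩ |EG|² = 922/5]
2. E_y = 27/5  [line 164/15·x + 148/15·y + -668/15 = 0 ∩ |EG|² = 922/5]
   → E = (-4/5, 27/5)

E = (-4/5, 27/5)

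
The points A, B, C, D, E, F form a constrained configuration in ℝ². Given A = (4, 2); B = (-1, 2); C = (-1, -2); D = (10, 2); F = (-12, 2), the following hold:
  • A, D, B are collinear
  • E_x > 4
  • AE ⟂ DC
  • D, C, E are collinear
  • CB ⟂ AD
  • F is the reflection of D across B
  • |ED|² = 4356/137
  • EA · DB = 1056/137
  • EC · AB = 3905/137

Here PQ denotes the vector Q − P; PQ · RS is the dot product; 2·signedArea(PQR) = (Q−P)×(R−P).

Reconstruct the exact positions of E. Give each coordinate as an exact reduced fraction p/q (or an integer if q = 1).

E = (644/137, 10/137)

1. E_x = 644/137  [D, C, E are collinear ∩ AE ⟂ DC]
2. E_y = 10/137  [D, C, E are collinear ∩ AE ⟂ DC]
   → E = (644/137, 10/137)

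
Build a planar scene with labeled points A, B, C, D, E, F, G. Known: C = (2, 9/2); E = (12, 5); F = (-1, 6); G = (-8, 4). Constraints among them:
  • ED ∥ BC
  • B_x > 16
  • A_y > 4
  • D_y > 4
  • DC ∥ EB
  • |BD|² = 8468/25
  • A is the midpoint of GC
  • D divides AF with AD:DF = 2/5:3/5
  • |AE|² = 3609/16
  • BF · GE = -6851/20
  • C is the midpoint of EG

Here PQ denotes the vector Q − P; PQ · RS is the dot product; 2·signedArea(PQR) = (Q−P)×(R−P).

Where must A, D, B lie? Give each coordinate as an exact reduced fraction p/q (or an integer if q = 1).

1. A_x = -3  [A is the midpoint of GC]
2. A_y = 17/4  [A is the midpoint of GC]
   → A = (-3, 17/4)
3. D_x = -11/5  [D divides AF with AD:DF = 2/5:3/5]
4. D_y = 99/20  [D divides AF with AD:DF = 2/5:3/5]
   → D = (-11/5, 99/20)
5. B_x = 81/5  [ED ∥ BC ∩ DC ∥ EB]
6. B_y = 91/20  [ED ∥ BC ∩ DC ∥ EB]
   → B = (81/5, 91/20)

A = (-3, 17/4)
B = (81/5, 91/20)
D = (-11/5, 99/20)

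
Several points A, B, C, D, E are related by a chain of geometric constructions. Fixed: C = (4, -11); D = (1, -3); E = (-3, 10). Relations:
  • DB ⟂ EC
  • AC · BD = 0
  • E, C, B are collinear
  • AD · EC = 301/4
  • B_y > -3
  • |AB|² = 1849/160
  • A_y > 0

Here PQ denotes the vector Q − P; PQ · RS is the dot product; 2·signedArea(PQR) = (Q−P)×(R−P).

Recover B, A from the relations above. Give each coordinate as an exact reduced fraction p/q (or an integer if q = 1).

A = (9/40, 13/40)
B = (13/10, -29/10)

1. B_x = 13/10  [E, C, B are collinear ∩ DB ⟂ EC]
2. B_y = -29/10  [E, C, B are collinear ∩ DB ⟂ EC]
   → B = (13/10, -29/10)
3. A_x = 9/40  [AC · BD = 0 ∩ AD · EC = 301/4]
4. A_y = 13/40  [AC · BD = 0 ∩ AD · EC = 301/4]
   → A = (9/40, 13/40)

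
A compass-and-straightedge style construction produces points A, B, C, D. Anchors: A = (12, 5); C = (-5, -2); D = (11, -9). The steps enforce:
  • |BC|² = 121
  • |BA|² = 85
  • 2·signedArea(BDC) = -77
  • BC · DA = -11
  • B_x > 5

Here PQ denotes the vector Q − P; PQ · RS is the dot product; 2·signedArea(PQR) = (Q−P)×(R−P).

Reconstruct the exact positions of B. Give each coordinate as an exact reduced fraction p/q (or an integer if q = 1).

1. B_x = 6  [2·signedArea(BDC) = -77 ∩ BC · DA = -11]
2. B_y = -2  [2·signedArea(BDC) = -77 ∩ BC · DA = -11]
   → B = (6, -2)

B = (6, -2)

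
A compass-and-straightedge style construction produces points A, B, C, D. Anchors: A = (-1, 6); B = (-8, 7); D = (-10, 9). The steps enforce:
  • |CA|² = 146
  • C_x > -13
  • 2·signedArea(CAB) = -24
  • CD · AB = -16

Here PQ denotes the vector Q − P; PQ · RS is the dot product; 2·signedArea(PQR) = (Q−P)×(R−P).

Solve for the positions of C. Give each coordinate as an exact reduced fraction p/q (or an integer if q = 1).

C = (-12, 11)

1. C_x = -12  [2·signedArea(CAB) = -24 ∩ CD · AB = -16]
2. C_y = 11  [2·signedArea(CAB) = -24 ∩ CD · AB = -16]
   → C = (-12, 11)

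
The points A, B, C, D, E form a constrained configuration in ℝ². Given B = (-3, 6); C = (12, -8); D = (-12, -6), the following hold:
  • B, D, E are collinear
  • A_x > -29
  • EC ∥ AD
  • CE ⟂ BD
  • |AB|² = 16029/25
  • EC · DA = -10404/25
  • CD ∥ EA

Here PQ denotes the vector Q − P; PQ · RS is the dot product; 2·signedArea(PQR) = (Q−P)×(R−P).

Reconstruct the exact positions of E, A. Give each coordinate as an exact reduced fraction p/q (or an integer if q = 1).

A = (-708/25, 156/25)
E = (-108/25, 106/25)

1. E_x = -108/25  [B, D, E are collinear ∩ CE ⟂ BD]
2. E_y = 106/25  [B, D, E are collinear ∩ CE ⟂ BD]
   → E = (-108/25, 106/25)
3. A_x = -708/25  [EC ∥ AD ∩ CD ∥ EA]
4. A_y = 156/25  [EC ∥ AD ∩ CD ∥ EA]
   → A = (-708/25, 156/25)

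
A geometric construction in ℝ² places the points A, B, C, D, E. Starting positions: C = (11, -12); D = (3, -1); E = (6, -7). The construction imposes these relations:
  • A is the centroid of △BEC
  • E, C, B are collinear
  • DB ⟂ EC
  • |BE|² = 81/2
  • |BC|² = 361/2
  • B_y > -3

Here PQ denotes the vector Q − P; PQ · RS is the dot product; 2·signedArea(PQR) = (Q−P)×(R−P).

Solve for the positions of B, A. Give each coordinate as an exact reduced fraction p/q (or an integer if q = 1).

A = (37/6, -43/6)
B = (3/2, -5/2)

1. B_x = 3/2  [E, C, B are collinear ∩ DB ⟂ EC]
2. B_y = -5/2  [E, C, B are collinear ∩ DB ⟂ EC]
   → B = (3/2, -5/2)
3. A_x = 37/6  [A is the centroid of △BEC]
4. A_y = -43/6  [A is the centroid of △BEC]
   → A = (37/6, -43/6)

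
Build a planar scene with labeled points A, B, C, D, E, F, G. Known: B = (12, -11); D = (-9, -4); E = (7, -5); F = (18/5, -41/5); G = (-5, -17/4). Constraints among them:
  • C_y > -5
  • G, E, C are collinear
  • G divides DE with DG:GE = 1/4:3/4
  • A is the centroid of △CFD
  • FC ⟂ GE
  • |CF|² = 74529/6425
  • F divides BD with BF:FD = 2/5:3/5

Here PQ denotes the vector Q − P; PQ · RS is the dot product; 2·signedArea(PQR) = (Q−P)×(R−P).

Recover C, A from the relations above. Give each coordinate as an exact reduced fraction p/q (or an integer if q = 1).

A = (-136/257, -7282/1285)
C = (4899/1285, -6169/1285)

1. C_x = 4899/1285  [G, E, C are collinear ∩ FC ⟂ GE]
2. C_y = -6169/1285  [G, E, C are collinear ∩ FC ⟂ GE]
   → C = (4899/1285, -6169/1285)
3. A_x = -136/257  [A is the centroid of △CFD]
4. A_y = -7282/1285  [A is the centroid of △CFD]
   → A = (-136/257, -7282/1285)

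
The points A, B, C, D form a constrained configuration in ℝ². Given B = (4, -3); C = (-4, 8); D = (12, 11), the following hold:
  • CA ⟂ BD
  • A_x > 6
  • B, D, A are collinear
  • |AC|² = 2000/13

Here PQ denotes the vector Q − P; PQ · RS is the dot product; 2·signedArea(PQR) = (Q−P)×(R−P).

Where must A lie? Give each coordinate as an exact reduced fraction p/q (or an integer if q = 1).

1. A_x = 88/13  [B, D, A are collinear ∩ CA ⟂ BD]
2. A_y = 24/13  [B, D, A are collinear ∩ CA ⟂ BD]
   → A = (88/13, 24/13)

A = (88/13, 24/13)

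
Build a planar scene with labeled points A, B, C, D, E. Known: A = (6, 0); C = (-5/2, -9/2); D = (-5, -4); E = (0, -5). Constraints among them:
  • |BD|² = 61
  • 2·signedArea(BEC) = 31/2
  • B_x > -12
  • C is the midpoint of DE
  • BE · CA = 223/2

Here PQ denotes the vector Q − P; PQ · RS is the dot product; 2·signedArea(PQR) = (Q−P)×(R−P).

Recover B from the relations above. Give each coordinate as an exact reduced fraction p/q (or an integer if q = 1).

1. B_x = -11  [2·signedArea(BEC) = 31/2 ∩ BE · CA = 223/2]
2. B_y = -9  [2·signedArea(BEC) = 31/2 ∩ BE · CA = 223/2]
   → B = (-11, -9)

B = (-11, -9)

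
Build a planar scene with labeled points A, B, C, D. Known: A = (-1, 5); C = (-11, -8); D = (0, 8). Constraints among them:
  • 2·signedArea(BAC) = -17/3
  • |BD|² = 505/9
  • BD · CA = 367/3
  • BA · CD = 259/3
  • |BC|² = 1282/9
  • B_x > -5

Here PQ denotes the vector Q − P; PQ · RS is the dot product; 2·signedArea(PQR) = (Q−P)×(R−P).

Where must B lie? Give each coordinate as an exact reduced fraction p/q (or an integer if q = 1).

B = (-4, 5/3)

1. B_x = -4  [BD · CA = 367/3 ∩ 2·signedArea(BAC) = -17/3]
2. B_y = 5/3  [BD · CA = 367/3 ∩ 2·signedArea(BAC) = -17/3]
   → B = (-4, 5/3)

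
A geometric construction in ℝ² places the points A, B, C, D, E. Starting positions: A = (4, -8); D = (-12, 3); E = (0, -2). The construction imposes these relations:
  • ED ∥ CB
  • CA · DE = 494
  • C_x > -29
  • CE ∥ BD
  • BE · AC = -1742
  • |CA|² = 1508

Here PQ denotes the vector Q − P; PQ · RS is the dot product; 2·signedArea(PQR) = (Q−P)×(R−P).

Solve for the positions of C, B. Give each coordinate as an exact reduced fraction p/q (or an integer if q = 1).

B = (-40, 19)
C = (-28, 14)

1. C_x = -28  [line -12·x + 5·y + -406 = 0 ∩ |CA|² = 1508]
2. C_y = 14  [line -12·x + 5·y + -406 = 0 ∩ |CA|² = 1508]
   → C = (-28, 14)
3. B_x = -40  [CE ∥ BD ∩ ED ∥ CB]
4. B_y = 19  [CE ∥ BD ∩ ED ∥ CB]
   → B = (-40, 19)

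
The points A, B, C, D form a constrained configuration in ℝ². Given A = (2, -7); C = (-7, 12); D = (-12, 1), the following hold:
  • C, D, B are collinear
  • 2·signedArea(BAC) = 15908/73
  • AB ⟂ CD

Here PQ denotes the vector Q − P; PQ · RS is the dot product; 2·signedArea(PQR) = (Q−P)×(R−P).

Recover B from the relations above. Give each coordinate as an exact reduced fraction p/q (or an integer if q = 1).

1. B_x = -921/73  [C, D, B are collinear ∩ AB ⟂ CD]
2. B_y = -26/73  [C, D, B are collinear ∩ AB ⟂ CD]
   → B = (-921/73, -26/73)

B = (-921/73, -26/73)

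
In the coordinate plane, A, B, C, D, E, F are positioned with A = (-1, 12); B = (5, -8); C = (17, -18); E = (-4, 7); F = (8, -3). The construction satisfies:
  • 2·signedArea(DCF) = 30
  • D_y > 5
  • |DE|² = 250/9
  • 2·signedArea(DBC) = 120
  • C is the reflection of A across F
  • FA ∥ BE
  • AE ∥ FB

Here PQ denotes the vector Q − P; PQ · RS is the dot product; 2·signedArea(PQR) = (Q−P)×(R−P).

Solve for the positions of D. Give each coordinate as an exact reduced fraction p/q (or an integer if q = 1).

1. D_x = 1  [2·signedArea(DBC) = 120 ∩ 2·signedArea(DCF) = 30]
2. D_y = 16/3  [2·signedArea(DBC) = 120 ∩ 2·signedArea(DCF) = 30]
   → D = (1, 16/3)

D = (1, 16/3)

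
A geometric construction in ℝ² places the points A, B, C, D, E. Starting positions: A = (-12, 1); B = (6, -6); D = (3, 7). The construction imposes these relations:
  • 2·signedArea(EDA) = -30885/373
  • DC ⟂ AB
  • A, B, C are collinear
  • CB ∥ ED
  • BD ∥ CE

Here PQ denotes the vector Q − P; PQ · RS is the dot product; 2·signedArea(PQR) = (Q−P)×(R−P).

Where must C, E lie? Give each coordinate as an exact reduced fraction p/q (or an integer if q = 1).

1. C_x = -372/373  [A, B, C are collinear ∩ DC ⟂ AB]
2. C_y = -1223/373  [A, B, C are collinear ∩ DC ⟂ AB]
   → C = (-372/373, -1223/373)
3. E_x = -1491/373  [CB ∥ ED ∩ BD ∥ CE]
4. E_y = 3626/373  [CB ∥ ED ∩ BD ∥ CE]
   → E = (-1491/373, 3626/373)

C = (-372/373, -1223/373)
E = (-1491/373, 3626/373)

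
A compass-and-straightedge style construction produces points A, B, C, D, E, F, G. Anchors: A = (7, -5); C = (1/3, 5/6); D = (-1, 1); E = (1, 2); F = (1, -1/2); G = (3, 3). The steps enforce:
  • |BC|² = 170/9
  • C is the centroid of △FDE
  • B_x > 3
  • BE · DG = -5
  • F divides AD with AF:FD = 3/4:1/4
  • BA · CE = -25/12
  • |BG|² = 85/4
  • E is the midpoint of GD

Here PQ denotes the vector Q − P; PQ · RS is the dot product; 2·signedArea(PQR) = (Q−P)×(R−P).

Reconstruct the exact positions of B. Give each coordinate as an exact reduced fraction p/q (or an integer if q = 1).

B = (4, -3/2)

1. B_x = 4  [BE · DG = -5 ∩ BA · CE = -25/12]
2. B_y = -3/2  [BE · DG = -5 ∩ BA · CE = -25/12]
   → B = (4, -3/2)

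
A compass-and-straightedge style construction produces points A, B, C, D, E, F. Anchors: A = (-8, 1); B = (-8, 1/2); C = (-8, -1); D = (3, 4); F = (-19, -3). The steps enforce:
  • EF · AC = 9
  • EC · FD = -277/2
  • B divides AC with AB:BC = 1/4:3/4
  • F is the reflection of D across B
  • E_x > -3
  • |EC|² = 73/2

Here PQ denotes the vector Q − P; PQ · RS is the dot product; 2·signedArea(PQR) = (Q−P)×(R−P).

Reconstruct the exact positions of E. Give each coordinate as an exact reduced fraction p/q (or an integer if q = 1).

E = (-5/2, 3/2)

1. E_x = -5/2  [EC · FD = -277/2 ∩ EF · AC = 9]
2. E_y = 3/2  [EC · FD = -277/2 ∩ EF · AC = 9]
   → E = (-5/2, 3/2)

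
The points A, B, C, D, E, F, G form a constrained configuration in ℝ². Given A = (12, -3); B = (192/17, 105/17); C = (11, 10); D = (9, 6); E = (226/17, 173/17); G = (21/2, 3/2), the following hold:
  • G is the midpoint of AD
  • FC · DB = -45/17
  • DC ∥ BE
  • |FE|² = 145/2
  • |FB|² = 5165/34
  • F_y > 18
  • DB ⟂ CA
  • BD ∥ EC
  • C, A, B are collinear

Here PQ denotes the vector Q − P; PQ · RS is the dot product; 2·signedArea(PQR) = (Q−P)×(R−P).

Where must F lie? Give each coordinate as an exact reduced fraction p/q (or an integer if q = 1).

1. F_x = 23/2  [line -39/17·x + -3/17·y + 504/17 = 0 ∩ |FE|² = 145/2]
2. F_y = 37/2  [line -39/17·x + -3/17·y + 504/17 = 0 ∩ |FE|² = 145/2]
   → F = (23/2, 37/2)

F = (23/2, 37/2)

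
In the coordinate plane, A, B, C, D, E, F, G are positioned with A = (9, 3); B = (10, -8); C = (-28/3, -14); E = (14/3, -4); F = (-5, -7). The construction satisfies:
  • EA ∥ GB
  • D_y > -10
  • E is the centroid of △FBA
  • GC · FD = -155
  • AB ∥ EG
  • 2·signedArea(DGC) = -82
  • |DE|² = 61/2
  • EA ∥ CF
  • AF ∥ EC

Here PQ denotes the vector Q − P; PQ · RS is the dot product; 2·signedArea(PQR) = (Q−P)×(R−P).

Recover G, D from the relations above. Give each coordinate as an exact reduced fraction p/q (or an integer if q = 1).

D = (31/6, -19/2)
G = (17/3, -15)

1. G_x = 17/3  [EA ∥ GB ∩ AB ∥ EG]
2. G_y = -15  [EA ∥ GB ∩ AB ∥ EG]
   → G = (17/3, -15)
3. D_x = 31/6  [2·signedArea(DGC) = -82 ∩ GC · FD = -155]
4. D_y = -19/2  [2·signedArea(DGC) = -82 ∩ GC · FD = -155]
   → D = (31/6, -19/2)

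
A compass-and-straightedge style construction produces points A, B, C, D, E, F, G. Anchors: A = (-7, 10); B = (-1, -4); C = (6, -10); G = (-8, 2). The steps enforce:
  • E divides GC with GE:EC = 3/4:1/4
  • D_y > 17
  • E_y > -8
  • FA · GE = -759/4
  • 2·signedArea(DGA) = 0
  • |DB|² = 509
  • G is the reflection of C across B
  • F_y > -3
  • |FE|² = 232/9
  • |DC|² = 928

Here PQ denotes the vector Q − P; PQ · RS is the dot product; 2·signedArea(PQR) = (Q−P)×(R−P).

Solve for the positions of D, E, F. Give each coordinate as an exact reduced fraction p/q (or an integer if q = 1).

D = (-6, 18)
E = (5/2, -7)
F = (1/2, -7/3)

1. D_x = -6  [line -8·x + 1·y + -66 = 0 ∩ |DC|² = 928]
2. D_y = 18  [line -8·x + 1·y + -66 = 0 ∩ |DC|² = 928]
   → D = (-6, 18)
3. E_x = 5/2  [E divides GC with GE:EC = 3/4:1/4]
4. E_y = -7  [E divides GC with GE:EC = 3/4:1/4]
   → E = (5/2, -7)
5. F_x = 1/2  [line -21/2·x + 9·y + 105/4 = 0 ∩ |FE|² = 232/9]
6. F_y = -7/3  [line -21/2·x + 9·y + 105/4 = 0 ∩ |FE|² = 232/9]
   → F = (1/2, -7/3)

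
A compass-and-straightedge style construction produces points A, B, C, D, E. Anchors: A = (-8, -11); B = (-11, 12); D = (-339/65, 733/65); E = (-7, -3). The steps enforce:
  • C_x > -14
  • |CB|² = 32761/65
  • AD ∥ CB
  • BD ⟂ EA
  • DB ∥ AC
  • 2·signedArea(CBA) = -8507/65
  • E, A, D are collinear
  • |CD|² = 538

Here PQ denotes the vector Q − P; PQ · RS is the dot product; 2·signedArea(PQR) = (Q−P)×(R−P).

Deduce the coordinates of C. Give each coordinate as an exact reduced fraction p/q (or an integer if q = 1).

C = (-896/65, -668/65)

1. C_x = -896/65  [AD ∥ CB ∩ DB ∥ AC]
2. C_y = -668/65  [AD ∥ CB ∩ DB ∥ AC]
   → C = (-896/65, -668/65)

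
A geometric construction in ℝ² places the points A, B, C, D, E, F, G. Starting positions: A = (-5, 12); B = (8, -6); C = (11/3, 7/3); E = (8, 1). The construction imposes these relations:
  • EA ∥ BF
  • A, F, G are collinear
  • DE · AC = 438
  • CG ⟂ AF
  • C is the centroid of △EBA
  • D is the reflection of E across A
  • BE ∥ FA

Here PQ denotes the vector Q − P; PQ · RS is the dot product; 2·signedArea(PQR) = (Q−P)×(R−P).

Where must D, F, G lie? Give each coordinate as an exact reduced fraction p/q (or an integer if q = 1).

1. D_x = -18  [D is the reflection of E across A]
2. D_y = 23  [D is the reflection of E across A]
   → D = (-18, 23)
3. F_x = -5  [BE ∥ FA ∩ EA ∥ BF]
4. F_y = 5  [BE ∥ FA ∩ EA ∥ BF]
   → F = (-5, 5)
5. G_x = -5  [A, F, G are collinear ∩ CG ⟂ AF]
6. G_y = 7/3  [A, F, G are collinear ∩ CG ⟂ AF]
   → G = (-5, 7/3)

D = (-18, 23)
F = (-5, 5)
G = (-5, 7/3)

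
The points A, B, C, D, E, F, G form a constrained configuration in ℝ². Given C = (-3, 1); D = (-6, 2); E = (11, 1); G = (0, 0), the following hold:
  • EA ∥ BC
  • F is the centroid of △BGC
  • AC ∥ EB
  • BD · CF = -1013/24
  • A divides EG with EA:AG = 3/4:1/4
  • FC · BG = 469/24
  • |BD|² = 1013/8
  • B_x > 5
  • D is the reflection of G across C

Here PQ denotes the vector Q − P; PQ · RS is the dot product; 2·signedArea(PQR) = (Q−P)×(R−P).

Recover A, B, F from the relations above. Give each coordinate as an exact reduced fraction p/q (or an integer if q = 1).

1. A_x = 11/4  [A divides EG with EA:AG = 3/4:1/4]
2. A_y = 1/4  [A divides EG with EA:AG = 3/4:1/4]
   → A = (11/4, 1/4)
3. B_x = 21/4  [EA ∥ BC ∩ AC ∥ EB]
4. B_y = 7/4  [EA ∥ BC ∩ AC ∥ EB]
   → B = (21/4, 7/4)
5. F_x = 3/4  [F is the centroid of △BGC]
6. F_y = 11/12  [F is the centroid of △BGC]
   → F = (3/4, 11/12)

A = (11/4, 1/4)
B = (21/4, 7/4)
F = (3/4, 11/12)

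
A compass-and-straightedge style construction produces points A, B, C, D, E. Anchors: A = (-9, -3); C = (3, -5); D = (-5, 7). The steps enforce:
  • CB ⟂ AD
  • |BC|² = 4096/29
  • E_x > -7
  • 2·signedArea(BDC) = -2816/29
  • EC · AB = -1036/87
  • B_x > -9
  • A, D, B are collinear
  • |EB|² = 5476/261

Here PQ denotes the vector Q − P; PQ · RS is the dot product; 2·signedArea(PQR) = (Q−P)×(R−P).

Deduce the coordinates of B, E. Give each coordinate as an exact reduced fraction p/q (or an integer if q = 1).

1. B_x = -233/29  [A, D, B are collinear ∩ CB ⟂ AD]
2. B_y = -17/29  [A, D, B are collinear ∩ CB ⟂ AD]
   → B = (-233/29, -17/29)
3. E_x = -19/3  [line -28/29·x + -70/29·y + 238/87 = 0 ∩ |EB|² = 5476/261]
4. E_y = 11/3  [line -28/29·x + -70/29·y + 238/87 = 0 ∩ |EB|² = 5476/261]
   → E = (-19/3, 11/3)

B = (-233/29, -17/29)
E = (-19/3, 11/3)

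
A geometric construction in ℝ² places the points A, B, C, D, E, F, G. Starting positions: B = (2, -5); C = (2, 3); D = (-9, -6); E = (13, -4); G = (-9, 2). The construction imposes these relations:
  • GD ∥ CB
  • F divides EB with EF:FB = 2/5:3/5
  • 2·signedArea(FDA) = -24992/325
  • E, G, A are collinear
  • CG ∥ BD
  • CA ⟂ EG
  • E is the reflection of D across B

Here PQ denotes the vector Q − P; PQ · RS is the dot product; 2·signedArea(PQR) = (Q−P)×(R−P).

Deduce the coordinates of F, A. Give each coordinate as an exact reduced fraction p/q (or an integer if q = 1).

A = (64/65, -47/65)
F = (43/5, -22/5)

1. F_x = 43/5  [F divides EB with EF:FB = 2/5:3/5]
2. F_y = -22/5  [F divides EB with EF:FB = 2/5:3/5]
   → F = (43/5, -22/5)
3. A_x = 64/65  [E, G, A are collinear ∩ CA ⟂ EG]
4. A_y = -47/65  [E, G, A are collinear ∩ CA ⟂ EG]
   → A = (64/65, -47/65)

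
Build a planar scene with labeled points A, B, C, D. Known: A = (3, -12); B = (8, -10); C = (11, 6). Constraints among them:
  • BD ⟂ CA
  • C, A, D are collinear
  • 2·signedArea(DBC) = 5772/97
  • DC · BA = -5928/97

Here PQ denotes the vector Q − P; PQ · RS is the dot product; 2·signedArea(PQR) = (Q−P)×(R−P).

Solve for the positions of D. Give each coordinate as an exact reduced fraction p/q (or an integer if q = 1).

1. D_x = 443/97  [C, A, D are collinear ∩ BD ⟂ CA]
2. D_y = -822/97  [C, A, D are collinear ∩ BD ⟂ CA]
   → D = (443/97, -822/97)

D = (443/97, -822/97)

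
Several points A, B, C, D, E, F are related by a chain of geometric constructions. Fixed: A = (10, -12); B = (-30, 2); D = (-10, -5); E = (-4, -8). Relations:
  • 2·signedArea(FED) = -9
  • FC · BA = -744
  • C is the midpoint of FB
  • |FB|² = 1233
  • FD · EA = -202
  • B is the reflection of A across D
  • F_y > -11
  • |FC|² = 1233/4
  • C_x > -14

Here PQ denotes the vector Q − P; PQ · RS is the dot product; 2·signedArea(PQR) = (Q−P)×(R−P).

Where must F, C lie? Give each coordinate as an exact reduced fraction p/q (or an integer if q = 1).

C = (-27/2, -4)
F = (3, -10)

1. F_x = 3  [2·signedArea(FED) = -9 ∩ FD · EA = -202]
2. F_y = -10  [2·signedArea(FED) = -9 ∩ FD · EA = -202]
   → F = (3, -10)
3. C_x = -27/2  [C is the midpoint of FB]
4. C_y = -4  [C is the midpoint of FB]
   → C = (-27/2, -4)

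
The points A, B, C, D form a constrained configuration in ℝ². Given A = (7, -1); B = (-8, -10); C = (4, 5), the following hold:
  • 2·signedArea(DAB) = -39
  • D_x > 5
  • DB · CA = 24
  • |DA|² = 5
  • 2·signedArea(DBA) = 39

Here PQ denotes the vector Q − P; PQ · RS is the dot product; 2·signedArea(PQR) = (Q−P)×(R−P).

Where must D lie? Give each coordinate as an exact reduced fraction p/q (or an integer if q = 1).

D = (6, 1)

1. D_x = 6  [2·signedArea(DBA) = 39 ∩ DB · CA = 24]
2. D_y = 1  [2·signedArea(DBA) = 39 ∩ DB · CA = 24]
   → D = (6, 1)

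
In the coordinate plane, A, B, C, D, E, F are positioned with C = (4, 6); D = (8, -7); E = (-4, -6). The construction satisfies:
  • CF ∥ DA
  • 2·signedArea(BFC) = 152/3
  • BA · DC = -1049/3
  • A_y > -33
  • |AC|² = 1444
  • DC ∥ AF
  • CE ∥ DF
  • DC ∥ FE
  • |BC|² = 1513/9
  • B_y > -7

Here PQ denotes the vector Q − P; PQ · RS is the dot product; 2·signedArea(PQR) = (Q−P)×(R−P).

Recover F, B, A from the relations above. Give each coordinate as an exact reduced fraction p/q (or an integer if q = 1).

1. F_x = 0  [DC ∥ FE ∩ CE ∥ DF]
2. F_y = -19  [DC ∥ FE ∩ CE ∥ DF]
   → F = (0, -19)
3. A_x = 4  [DC ∥ AF ∩ CF ∥ DA]
4. A_y = -32  [DC ∥ AF ∩ CF ∥ DA]
   → A = (4, -32)
5. B_x = 0  [2·signedArea(BFC) = 152/3 ∩ BA · DC = -1049/3]
6. B_y = -19/3  [2·signedArea(BFC) = 152/3 ∩ BA · DC = -1049/3]
   → B = (0, -19/3)

A = (4, -32)
B = (0, -19/3)
F = (0, -19)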